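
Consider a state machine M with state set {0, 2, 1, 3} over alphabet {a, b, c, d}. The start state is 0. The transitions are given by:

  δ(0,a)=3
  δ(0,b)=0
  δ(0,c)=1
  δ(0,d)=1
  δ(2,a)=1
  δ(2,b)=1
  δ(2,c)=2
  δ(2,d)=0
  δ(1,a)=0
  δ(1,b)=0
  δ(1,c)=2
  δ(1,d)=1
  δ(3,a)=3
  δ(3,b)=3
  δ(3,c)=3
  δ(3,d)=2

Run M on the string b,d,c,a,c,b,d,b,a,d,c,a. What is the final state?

1

Trace: 0 -b-> 0 -d-> 1 -c-> 2 -a-> 1 -c-> 2 -b-> 1 -d-> 1 -b-> 0 -a-> 3 -d-> 2 -c-> 2 -a-> 1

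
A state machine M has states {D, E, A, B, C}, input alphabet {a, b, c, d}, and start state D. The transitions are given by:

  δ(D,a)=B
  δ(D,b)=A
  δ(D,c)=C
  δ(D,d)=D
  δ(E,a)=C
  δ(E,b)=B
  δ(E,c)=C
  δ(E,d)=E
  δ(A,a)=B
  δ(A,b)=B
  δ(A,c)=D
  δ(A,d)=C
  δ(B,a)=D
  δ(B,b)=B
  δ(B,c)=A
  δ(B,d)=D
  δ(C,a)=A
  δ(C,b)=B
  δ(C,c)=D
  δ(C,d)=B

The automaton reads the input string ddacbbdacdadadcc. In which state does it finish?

C

Trace: D -d-> D -d-> D -a-> B -c-> A -b-> B -b-> B -d-> D -a-> B -c-> A -d-> C -a-> A -d-> C -a-> A -d-> C -c-> D -c-> C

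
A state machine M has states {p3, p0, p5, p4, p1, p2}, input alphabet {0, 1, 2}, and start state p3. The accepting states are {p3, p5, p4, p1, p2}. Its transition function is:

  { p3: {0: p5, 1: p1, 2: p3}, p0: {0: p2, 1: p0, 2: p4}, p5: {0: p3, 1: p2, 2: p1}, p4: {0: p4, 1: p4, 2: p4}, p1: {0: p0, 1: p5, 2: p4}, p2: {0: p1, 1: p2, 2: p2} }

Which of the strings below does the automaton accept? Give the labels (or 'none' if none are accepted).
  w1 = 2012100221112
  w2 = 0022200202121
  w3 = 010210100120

w1, w2, w3

w1:
  start at p3
  read '2': p3 → p3
  read '0': p3 → p5
  read '1': p5 → p2
  read '2': p2 → p2
  read '1': p2 → p2
  read '0': p2 → p1
  read '0': p1 → p0
  read '2': p0 → p4
  read '2': p4 → p4
  read '1': p4 → p4
  read '1': p4 → p4
  read '1': p4 → p4
  read '2': p4 → p4
  end p4, accepted
w2:
  start at p3
  read '0': p3 → p5
  read '0': p5 → p3
  read '2': p3 → p3
  read '2': p3 → p3
  read '2': p3 → p3
  read '0': p3 → p5
  read '0': p5 → p3
  read '2': p3 → p3
  read '0': p3 → p5
  read '2': p5 → p1
  read '1': p1 → p5
  read '2': p5 → p1
  read '1': p1 → p5
  end p5, accepted
w3:
  start at p3
  read '0': p3 → p5
  read '1': p5 → p2
  read '0': p2 → p1
  read '2': p1 → p4
  read '1': p4 → p4
  read '0': p4 → p4
  read '1': p4 → p4
  read '0': p4 → p4
  read '0': p4 → p4
  read '1': p4 → p4
  read '2': p4 → p4
  read '0': p4 → p4
  end p4, accepted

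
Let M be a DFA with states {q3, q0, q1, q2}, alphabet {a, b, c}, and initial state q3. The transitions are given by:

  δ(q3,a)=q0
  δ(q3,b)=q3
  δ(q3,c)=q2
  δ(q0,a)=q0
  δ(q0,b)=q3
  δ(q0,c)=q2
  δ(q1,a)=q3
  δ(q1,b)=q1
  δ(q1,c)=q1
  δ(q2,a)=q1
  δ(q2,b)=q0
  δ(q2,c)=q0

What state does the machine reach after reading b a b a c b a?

q0

q3 → q3 → q0 → q3 → q0 → q2 → q0 → q0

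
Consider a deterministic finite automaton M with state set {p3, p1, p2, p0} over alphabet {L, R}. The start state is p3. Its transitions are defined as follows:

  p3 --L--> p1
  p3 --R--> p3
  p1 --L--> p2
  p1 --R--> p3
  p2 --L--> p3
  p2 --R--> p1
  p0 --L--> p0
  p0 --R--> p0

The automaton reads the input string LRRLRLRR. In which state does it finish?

p3

p3 → p1 → p3 → p3 → p1 → p3 → p1 → p3 → p3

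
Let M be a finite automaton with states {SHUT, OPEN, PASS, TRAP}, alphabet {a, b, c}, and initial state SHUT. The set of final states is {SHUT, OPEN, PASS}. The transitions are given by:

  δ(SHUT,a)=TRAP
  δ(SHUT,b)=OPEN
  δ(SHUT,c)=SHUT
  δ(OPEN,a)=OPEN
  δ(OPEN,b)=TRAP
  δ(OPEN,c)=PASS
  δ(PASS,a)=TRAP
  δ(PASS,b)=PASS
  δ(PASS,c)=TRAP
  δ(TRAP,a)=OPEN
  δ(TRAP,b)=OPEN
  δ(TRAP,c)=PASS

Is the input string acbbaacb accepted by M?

Yes

start at SHUT
read 'a': SHUT → TRAP
read 'c': TRAP → PASS
read 'b': PASS → PASS
read 'b': PASS → PASS
read 'a': PASS → TRAP
read 'a': TRAP → OPEN
read 'c': OPEN → PASS
read 'b': PASS → PASS
End state PASS is accepting.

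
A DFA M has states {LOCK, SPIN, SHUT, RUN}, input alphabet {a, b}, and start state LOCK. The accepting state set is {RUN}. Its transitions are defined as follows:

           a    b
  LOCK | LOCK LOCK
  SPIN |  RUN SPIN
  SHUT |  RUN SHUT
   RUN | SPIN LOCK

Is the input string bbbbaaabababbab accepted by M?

LOCK → LOCK → LOCK → LOCK → LOCK → LOCK → LOCK → LOCK → LOCK → LOCK → LOCK → LOCK → LOCK → LOCK → LOCK → LOCK
End state LOCK is not accepting.

No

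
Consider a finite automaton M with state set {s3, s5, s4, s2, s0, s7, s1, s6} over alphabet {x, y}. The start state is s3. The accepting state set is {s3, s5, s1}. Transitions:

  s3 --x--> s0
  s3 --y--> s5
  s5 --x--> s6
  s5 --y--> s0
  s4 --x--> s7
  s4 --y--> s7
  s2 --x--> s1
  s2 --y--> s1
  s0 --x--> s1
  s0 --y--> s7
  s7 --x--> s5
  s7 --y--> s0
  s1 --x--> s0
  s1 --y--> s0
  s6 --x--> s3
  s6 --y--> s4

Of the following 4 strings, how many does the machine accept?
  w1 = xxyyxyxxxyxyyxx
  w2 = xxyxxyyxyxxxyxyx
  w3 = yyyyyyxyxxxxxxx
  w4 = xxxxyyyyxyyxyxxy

2

w1: Trace: s3 -x-> s0 -x-> s1 -y-> s0 -y-> s7 -x-> s5 -y-> s0 -x-> s1 -x-> s0 -x-> s1 -y-> s0 -x-> s1 -y-> s0 -y-> s7 -x-> s5 -x-> s6  → end s6, rejected
w2: Trace: s3 -x-> s0 -x-> s1 -y-> s0 -x-> s1 -x-> s0 -y-> s7 -y-> s0 -x-> s1 -y-> s0 -x-> s1 -x-> s0 -x-> s1 -y-> s0 -x-> s1 -y-> s0 -x-> s1  → end s1, accepted
w3: Trace: s3 -y-> s5 -y-> s0 -y-> s7 -y-> s0 -y-> s7 -y-> s0 -x-> s1 -y-> s0 -x-> s1 -x-> s0 -x-> s1 -x-> s0 -x-> s1 -x-> s0 -x-> s1  → end s1, accepted
w4: Trace: s3 -x-> s0 -x-> s1 -x-> s0 -x-> s1 -y-> s0 -y-> s7 -y-> s0 -y-> s7 -x-> s5 -y-> s0 -y-> s7 -x-> s5 -y-> s0 -x-> s1 -x-> s0 -y-> s7  → end s7, rejected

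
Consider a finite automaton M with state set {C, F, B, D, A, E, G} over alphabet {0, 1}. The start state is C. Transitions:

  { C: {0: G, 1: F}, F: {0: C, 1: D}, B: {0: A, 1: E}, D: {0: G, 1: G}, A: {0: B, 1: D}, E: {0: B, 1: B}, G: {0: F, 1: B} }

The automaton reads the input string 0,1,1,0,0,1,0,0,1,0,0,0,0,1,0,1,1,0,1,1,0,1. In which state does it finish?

Trace: C -0-> G -1-> B -1-> E -0-> B -0-> A -1-> D -0-> G -0-> F -1-> D -0-> G -0-> F -0-> C -0-> G -1-> B -0-> A -1-> D -1-> G -0-> F -1-> D -1-> G -0-> F -1-> D

D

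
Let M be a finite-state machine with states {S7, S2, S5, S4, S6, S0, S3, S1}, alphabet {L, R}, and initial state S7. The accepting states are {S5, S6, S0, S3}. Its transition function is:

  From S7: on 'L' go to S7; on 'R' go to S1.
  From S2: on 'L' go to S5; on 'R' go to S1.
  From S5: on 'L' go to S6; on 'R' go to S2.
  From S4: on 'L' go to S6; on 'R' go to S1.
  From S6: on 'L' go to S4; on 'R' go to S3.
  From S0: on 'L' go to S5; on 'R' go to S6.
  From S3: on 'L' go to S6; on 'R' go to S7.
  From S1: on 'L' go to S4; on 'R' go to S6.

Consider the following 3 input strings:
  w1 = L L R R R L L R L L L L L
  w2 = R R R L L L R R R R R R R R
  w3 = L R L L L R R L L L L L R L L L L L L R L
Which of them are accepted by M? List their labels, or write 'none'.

w2, w3

w1:
  start at S7
  read 'L': S7 → S7
  read 'L': S7 → S7
  read 'R': S7 → S1
  read 'R': S1 → S6
  read 'R': S6 → S3
  read 'L': S3 → S6
  read 'L': S6 → S4
  read 'R': S4 → S1
  read 'L': S1 → S4
  read 'L': S4 → S6
  read 'L': S6 → S4
  read 'L': S4 → S6
  read 'L': S6 → S4
  end S4, rejected
w2:
  start at S7
  read 'R': S7 → S1
  read 'R': S1 → S6
  read 'R': S6 → S3
  read 'L': S3 → S6
  read 'L': S6 → S4
  read 'L': S4 → S6
  read 'R': S6 → S3
  read 'R': S3 → S7
  read 'R': S7 → S1
  read 'R': S1 → S6
  read 'R': S6 → S3
  read 'R': S3 → S7
  read 'R': S7 → S1
  read 'R': S1 → S6
  end S6, accepted
w3:
  start at S7
  read 'L': S7 → S7
  read 'R': S7 → S1
  read 'L': S1 → S4
  read 'L': S4 → S6
  read 'L': S6 → S4
  read 'R': S4 → S1
  read 'R': S1 → S6
  read 'L': S6 → S4
  read 'L': S4 → S6
  read 'L': S6 → S4
  read 'L': S4 → S6
  read 'L': S6 → S4
  read 'R': S4 → S1
  read 'L': S1 → S4
  read 'L': S4 → S6
  read 'L': S6 → S4
  read 'L': S4 → S6
  read 'L': S6 → S4
  read 'L': S4 → S6
  read 'R': S6 → S3
  read 'L': S3 → S6
  end S6, accepted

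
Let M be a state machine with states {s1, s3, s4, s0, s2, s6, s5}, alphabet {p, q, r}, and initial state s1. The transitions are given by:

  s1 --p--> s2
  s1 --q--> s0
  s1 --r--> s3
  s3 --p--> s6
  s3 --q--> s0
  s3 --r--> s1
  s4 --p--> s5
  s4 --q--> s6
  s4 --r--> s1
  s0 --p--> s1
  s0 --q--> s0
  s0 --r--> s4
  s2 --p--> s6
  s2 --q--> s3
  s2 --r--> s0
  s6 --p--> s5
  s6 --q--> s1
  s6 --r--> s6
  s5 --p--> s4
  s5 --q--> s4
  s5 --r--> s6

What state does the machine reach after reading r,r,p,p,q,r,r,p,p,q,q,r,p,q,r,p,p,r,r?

Trace: s1 -r-> s3 -r-> s1 -p-> s2 -p-> s6 -q-> s1 -r-> s3 -r-> s1 -p-> s2 -p-> s6 -q-> s1 -q-> s0 -r-> s4 -p-> s5 -q-> s4 -r-> s1 -p-> s2 -p-> s6 -r-> s6 -r-> s6

s6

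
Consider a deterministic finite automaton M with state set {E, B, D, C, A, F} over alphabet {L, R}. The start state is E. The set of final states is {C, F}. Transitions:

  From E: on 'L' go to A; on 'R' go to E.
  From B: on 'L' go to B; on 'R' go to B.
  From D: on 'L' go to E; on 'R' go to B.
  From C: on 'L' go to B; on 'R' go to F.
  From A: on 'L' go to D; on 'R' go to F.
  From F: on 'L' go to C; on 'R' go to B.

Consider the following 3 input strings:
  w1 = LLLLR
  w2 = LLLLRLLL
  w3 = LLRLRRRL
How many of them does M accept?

1

w1:
  start at E
  read 'L': E → A
  read 'L': A → D
  read 'L': D → E
  read 'L': E → A
  read 'R': A → F
  end F, accepted
w2:
  start at E
  read 'L': E → A
  read 'L': A → D
  read 'L': D → E
  read 'L': E → A
  read 'R': A → F
  read 'L': F → C
  read 'L': C → B
  read 'L': B → B
  end B, rejected
w3:
  start at E
  read 'L': E → A
  read 'L': A → D
  read 'R': D → B
  read 'L': B → B
  read 'R': B → B
  read 'R': B → B
  read 'R': B → B
  read 'L': B → B
  end B, rejected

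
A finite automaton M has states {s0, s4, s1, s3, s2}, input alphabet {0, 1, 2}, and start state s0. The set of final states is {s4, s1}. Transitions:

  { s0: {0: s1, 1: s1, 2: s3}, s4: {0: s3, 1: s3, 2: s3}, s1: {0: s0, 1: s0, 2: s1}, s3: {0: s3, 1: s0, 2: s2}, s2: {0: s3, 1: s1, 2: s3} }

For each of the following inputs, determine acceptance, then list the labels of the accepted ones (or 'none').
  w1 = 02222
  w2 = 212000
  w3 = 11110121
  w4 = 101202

w1

w1: Trace: s0 -0-> s1 -2-> s1 -2-> s1 -2-> s1 -2-> s1  → end s1, accepted
w2: Trace: s0 -2-> s3 -1-> s0 -2-> s3 -0-> s3 -0-> s3 -0-> s3  → end s3, rejected
w3: Trace: s0 -1-> s1 -1-> s0 -1-> s1 -1-> s0 -0-> s1 -1-> s0 -2-> s3 -1-> s0  → end s0, rejected
w4: Trace: s0 -1-> s1 -0-> s0 -1-> s1 -2-> s1 -0-> s0 -2-> s3  → end s3, rejected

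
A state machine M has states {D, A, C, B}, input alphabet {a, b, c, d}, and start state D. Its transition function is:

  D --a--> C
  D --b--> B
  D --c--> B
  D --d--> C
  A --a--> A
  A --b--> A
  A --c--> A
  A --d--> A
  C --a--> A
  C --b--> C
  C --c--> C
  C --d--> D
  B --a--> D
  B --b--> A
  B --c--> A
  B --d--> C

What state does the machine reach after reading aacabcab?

A

Trace: D -a-> C -a-> A -c-> A -a-> A -b-> A -c-> A -a-> A -b-> A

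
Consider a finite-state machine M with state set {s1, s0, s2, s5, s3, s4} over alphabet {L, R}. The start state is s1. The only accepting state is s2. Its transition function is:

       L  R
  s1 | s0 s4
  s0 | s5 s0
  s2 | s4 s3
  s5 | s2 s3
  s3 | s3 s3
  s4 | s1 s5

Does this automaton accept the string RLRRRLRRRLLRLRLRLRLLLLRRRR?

No

s1 → s4 → s1 → s4 → s5 → s3 → s3 → s3 → s3 → s3 → s3 → s3 → s3 → s3 → s3 → s3 → s3 → s3 → s3 → s3 → s3 → s3 → s3 → s3 → s3 → s3 → s3
End state s3 is not accepting.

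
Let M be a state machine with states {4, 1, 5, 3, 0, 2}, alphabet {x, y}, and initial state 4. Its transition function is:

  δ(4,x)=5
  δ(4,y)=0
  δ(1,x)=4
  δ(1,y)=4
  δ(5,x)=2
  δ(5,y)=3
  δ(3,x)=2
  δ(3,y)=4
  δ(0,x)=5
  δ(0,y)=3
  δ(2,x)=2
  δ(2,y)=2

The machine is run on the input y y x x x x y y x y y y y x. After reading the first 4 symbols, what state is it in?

2

start at 4
read 'y': 4 → 0
read 'y': 0 → 3
read 'x': 3 → 2
read 'x': 2 → 2
After 4 symbols: 2.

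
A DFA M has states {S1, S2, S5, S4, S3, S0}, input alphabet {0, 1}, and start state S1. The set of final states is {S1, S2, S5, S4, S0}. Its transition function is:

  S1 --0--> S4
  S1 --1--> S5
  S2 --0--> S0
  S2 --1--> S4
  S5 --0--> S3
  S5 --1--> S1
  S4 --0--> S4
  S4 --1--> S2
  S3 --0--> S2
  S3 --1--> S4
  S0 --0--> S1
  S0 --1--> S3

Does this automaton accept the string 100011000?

start at S1
read '1': S1 → S5
read '0': S5 → S3
read '0': S3 → S2
read '0': S2 → S0
read '1': S0 → S3
read '1': S3 → S4
read '0': S4 → S4
read '0': S4 → S4
read '0': S4 → S4
End state S4 is accepting.

Yes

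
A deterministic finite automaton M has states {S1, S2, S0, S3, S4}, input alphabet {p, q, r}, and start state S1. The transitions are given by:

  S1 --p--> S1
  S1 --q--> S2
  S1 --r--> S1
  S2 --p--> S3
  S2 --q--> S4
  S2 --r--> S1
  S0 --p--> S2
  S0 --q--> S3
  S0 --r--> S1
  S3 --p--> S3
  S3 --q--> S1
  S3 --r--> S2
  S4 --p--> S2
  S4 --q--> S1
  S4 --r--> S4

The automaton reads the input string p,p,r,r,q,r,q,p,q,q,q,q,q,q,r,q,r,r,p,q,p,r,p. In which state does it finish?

Trace: S1 -p-> S1 -p-> S1 -r-> S1 -r-> S1 -q-> S2 -r-> S1 -q-> S2 -p-> S3 -q-> S1 -q-> S2 -q-> S4 -q-> S1 -q-> S2 -q-> S4 -r-> S4 -q-> S1 -r-> S1 -r-> S1 -p-> S1 -q-> S2 -p-> S3 -r-> S2 -p-> S3

S3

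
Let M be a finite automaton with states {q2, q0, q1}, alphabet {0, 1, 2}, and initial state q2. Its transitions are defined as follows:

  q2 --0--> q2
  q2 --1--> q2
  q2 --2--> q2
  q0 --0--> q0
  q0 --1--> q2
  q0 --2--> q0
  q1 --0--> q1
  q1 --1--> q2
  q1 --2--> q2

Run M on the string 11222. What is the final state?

q2

Trace: q2 -1-> q2 -1-> q2 -2-> q2 -2-> q2 -2-> q2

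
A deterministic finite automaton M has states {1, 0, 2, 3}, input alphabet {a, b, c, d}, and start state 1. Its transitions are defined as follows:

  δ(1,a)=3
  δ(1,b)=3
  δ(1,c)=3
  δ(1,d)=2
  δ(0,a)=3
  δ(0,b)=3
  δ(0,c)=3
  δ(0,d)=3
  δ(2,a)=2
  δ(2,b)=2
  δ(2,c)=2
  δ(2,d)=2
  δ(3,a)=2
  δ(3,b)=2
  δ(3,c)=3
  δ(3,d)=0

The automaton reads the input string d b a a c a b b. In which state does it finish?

2

start at 1
read 'd': 1 → 2
read 'b': 2 → 2
read 'a': 2 → 2
read 'a': 2 → 2
read 'c': 2 → 2
read 'a': 2 → 2
read 'b': 2 → 2
read 'b': 2 → 2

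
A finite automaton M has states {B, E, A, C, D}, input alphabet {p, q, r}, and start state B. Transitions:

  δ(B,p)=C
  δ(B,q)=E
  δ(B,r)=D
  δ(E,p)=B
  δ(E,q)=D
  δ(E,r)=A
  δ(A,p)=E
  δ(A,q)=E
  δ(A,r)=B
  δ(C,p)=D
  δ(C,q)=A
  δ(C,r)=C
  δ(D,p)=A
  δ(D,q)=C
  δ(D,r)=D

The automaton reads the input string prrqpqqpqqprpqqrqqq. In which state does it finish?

start at B
read 'p': B → C
read 'r': C → C
read 'r': C → C
read 'q': C → A
read 'p': A → E
read 'q': E → D
read 'q': D → C
read 'p': C → D
read 'q': D → C
read 'q': C → A
read 'p': A → E
read 'r': E → A
read 'p': A → E
read 'q': E → D
read 'q': D → C
read 'r': C → C
read 'q': C → A
read 'q': A → E
read 'q': E → D

D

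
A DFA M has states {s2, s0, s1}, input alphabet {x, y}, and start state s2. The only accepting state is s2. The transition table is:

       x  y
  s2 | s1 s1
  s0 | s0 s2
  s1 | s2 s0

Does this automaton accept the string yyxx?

No

Trace: s2 -y-> s1 -y-> s0 -x-> s0 -x-> s0
End state s0 is not accepting.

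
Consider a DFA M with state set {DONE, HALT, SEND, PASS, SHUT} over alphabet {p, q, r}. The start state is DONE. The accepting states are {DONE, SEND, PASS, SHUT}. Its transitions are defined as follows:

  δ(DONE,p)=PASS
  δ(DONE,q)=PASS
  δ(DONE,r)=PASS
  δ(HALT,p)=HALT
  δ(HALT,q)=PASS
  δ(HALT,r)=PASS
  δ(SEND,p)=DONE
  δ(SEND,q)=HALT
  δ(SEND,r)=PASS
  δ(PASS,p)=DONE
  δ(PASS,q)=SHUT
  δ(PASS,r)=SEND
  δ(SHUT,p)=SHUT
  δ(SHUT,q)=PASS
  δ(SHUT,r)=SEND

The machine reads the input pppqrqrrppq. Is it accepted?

Yes

Trace: DONE -p-> PASS -p-> DONE -p-> PASS -q-> SHUT -r-> SEND -q-> HALT -r-> PASS -r-> SEND -p-> DONE -p-> PASS -q-> SHUT
End state SHUT is accepting.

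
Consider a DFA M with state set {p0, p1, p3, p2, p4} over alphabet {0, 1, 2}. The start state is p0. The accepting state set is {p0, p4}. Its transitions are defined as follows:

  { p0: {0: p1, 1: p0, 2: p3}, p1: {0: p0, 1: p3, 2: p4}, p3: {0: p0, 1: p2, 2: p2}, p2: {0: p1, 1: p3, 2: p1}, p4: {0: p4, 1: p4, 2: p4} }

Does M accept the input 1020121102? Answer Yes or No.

Yes

start at p0
read '1': p0 → p0
read '0': p0 → p1
read '2': p1 → p4
read '0': p4 → p4
read '1': p4 → p4
read '2': p4 → p4
read '1': p4 → p4
read '1': p4 → p4
read '0': p4 → p4
read '2': p4 → p4
End state p4 is accepting.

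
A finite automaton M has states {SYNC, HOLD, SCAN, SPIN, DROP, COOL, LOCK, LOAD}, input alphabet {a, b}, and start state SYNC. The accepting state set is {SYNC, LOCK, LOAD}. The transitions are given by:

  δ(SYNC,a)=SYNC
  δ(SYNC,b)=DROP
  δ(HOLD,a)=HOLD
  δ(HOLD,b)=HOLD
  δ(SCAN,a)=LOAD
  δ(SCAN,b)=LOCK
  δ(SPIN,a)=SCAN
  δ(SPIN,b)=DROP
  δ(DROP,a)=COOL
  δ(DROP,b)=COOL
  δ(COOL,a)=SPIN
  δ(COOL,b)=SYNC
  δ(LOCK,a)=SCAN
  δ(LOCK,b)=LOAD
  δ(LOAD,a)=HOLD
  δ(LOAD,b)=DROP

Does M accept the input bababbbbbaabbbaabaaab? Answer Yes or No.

Yes

SYNC → DROP → COOL → SYNC → SYNC → DROP → COOL → SYNC → DROP → COOL → SPIN → SCAN → LOCK → LOAD → DROP → COOL → SPIN → DROP → COOL → SPIN → SCAN → LOCK
End state LOCK is accepting.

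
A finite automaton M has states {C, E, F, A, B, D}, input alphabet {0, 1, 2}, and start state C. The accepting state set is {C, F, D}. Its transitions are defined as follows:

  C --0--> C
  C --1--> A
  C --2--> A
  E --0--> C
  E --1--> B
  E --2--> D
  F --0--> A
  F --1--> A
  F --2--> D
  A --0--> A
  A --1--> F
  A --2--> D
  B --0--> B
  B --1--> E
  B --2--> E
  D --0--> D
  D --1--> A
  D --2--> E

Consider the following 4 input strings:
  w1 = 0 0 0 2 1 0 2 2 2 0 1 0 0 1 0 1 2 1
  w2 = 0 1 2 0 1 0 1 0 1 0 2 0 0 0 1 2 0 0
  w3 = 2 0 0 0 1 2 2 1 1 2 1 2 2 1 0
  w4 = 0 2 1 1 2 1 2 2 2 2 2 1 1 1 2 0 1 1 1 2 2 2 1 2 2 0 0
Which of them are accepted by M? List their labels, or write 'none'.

w1: C → C → C → C → A → F → A → D → E → D → D → A → A → A → F → A → F → D → A  → end A, rejected
w2: C → C → A → D → D → A → A → F → A → F → A → D → D → D → D → A → D → D → D  → end D, accepted
w3: C → A → A → A → A → F → D → E → B → E → D → A → D → E → B → B  → end B, rejected
w4: C → C → A → F → A → D → A → D → E → D → E → D → A → F → A → D → D → A → F → A → D → E → D → A → D → E → C → C  → end C, accepted

w2, w4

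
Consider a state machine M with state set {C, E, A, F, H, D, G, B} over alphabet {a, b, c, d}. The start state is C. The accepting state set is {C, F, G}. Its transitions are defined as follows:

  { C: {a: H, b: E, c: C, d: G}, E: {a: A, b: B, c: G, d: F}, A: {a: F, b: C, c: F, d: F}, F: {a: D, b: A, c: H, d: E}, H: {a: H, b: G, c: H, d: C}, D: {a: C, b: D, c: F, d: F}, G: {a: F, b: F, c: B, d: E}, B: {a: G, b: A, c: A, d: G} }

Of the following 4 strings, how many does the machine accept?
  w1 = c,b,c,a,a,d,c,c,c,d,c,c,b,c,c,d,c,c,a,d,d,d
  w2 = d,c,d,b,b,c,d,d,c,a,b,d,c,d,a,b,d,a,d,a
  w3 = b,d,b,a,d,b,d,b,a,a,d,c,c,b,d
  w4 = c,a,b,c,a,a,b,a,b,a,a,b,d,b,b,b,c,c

w1:
  start at C
  read 'c': C → C
  read 'b': C → E
  read 'c': E → G
  read 'a': G → F
  read 'a': F → D
  read 'd': D → F
  read 'c': F → H
  read 'c': H → H
  read 'c': H → H
  read 'd': H → C
  read 'c': C → C
  read 'c': C → C
  read 'b': C → E
  read 'c': E → G
  read 'c': G → B
  read 'd': B → G
  read 'c': G → B
  read 'c': B → A
  read 'a': A → F
  read 'd': F → E
  read 'd': E → F
  read 'd': F → E
  end E, rejected
w2:
  start at C
  read 'd': C → G
  read 'c': G → B
  read 'd': B → G
  read 'b': G → F
  read 'b': F → A
  read 'c': A → F
  read 'd': F → E
  read 'd': E → F
  read 'c': F → H
  read 'a': H → H
  read 'b': H → G
  read 'd': G → E
  read 'c': E → G
  read 'd': G → E
  read 'a': E → A
  read 'b': A → C
  read 'd': C → G
  read 'a': G → F
  read 'd': F → E
  read 'a': E → A
  end A, rejected
w3:
  start at C
  read 'b': C → E
  read 'd': E → F
  read 'b': F → A
  read 'a': A → F
  read 'd': F → E
  read 'b': E → B
  read 'd': B → G
  read 'b': G → F
  read 'a': F → D
  read 'a': D → C
  read 'd': C → G
  read 'c': G → B
  read 'c': B → A
  read 'b': A → C
  read 'd': C → G
  end G, accepted
w4:
  start at C
  read 'c': C → C
  read 'a': C → H
  read 'b': H → G
  read 'c': G → B
  read 'a': B → G
  read 'a': G → F
  read 'b': F → A
  read 'a': A → F
  read 'b': F → A
  read 'a': A → F
  read 'a': F → D
  read 'b': D → D
  read 'd': D → F
  read 'b': F → A
  read 'b': A → C
  read 'b': C → E
  read 'c': E → G
  read 'c': G → B
  end B, rejected

1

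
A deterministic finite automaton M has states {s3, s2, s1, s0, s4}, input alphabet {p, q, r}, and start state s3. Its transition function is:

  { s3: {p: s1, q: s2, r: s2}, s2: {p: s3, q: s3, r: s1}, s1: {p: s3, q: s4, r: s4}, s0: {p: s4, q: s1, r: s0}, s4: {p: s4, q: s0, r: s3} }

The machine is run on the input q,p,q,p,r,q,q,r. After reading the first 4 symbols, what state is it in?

s3

s3 → s2 → s3 → s2 → s3
After 4 symbols: s3.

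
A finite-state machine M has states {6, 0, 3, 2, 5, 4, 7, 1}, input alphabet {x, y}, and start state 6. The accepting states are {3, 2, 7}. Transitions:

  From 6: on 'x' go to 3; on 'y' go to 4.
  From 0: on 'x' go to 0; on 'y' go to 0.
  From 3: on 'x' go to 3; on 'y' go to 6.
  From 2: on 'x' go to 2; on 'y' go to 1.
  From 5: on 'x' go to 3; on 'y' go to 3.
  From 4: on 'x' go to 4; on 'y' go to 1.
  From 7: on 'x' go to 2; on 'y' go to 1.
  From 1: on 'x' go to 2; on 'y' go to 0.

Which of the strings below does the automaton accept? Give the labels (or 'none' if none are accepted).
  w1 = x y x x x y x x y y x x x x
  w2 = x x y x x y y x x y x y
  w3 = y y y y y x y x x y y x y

w1: 6 → 3 → 6 → 3 → 3 → 3 → 6 → 3 → 3 → 6 → 4 → 4 → 4 → 4 → 4  → end 4, rejected
w2: 6 → 3 → 3 → 6 → 3 → 3 → 6 → 4 → 4 → 4 → 1 → 2 → 1  → end 1, rejected
w3: 6 → 4 → 1 → 0 → 0 → 0 → 0 → 0 → 0 → 0 → 0 → 0 → 0 → 0  → end 0, rejected

none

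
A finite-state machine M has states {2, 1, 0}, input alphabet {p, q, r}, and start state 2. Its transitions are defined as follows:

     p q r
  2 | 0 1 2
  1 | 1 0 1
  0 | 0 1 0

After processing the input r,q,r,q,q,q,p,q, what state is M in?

start at 2
read 'r': 2 → 2
read 'q': 2 → 1
read 'r': 1 → 1
read 'q': 1 → 0
read 'q': 0 → 1
read 'q': 1 → 0
read 'p': 0 → 0
read 'q': 0 → 1

1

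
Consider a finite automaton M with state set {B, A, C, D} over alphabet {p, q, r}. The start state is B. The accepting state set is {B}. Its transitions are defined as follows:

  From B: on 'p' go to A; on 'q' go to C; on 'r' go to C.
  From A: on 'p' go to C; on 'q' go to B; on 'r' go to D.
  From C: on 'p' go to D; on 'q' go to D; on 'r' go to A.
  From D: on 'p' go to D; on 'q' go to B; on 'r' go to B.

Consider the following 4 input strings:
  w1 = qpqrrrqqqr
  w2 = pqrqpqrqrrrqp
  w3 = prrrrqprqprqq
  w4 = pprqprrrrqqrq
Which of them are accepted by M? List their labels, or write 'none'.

w1, w4

w1: Trace: B -q-> C -p-> D -q-> B -r-> C -r-> A -r-> D -q-> B -q-> C -q-> D -r-> B  → end B, accepted
w2: Trace: B -p-> A -q-> B -r-> C -q-> D -p-> D -q-> B -r-> C -q-> D -r-> B -r-> C -r-> A -q-> B -p-> A  → end A, rejected
w3: Trace: B -p-> A -r-> D -r-> B -r-> C -r-> A -q-> B -p-> A -r-> D -q-> B -p-> A -r-> D -q-> B -q-> C  → end C, rejected
w4: Trace: B -p-> A -p-> C -r-> A -q-> B -p-> A -r-> D -r-> B -r-> C -r-> A -q-> B -q-> C -r-> A -q-> B  → end B, accepted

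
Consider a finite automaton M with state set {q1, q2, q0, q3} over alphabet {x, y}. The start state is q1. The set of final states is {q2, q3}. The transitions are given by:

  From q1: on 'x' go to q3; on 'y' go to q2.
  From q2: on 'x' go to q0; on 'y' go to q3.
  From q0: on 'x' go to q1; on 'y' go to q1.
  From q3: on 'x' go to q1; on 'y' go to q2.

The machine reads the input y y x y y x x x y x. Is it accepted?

start at q1
read 'y': q1 → q2
read 'y': q2 → q3
read 'x': q3 → q1
read 'y': q1 → q2
read 'y': q2 → q3
read 'x': q3 → q1
read 'x': q1 → q3
read 'x': q3 → q1
read 'y': q1 → q2
read 'x': q2 → q0
End state q0 is not accepting.

No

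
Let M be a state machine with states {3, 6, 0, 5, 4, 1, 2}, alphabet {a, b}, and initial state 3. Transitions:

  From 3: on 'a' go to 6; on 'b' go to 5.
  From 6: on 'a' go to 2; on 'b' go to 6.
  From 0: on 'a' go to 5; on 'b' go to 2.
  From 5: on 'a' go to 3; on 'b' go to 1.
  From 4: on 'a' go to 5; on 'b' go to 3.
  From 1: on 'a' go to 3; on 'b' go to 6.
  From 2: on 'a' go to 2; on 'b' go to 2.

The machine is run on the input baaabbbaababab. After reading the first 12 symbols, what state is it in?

2

3 → 5 → 3 → 6 → 2 → 2 → 2 → 2 → 2 → 2 → 2 → 2 → 2
After 12 symbols: 2.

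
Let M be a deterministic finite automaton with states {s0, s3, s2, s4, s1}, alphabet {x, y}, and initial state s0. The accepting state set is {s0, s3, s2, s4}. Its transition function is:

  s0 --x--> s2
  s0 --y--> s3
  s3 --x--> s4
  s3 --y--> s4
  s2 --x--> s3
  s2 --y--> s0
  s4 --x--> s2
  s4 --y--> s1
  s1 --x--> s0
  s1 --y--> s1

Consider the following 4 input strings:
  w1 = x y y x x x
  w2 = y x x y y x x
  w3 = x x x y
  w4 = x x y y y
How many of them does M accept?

w1: Trace: s0 -x-> s2 -y-> s0 -y-> s3 -x-> s4 -x-> s2 -x-> s3  → end s3, accepted
w2: Trace: s0 -y-> s3 -x-> s4 -x-> s2 -y-> s0 -y-> s3 -x-> s4 -x-> s2  → end s2, accepted
w3: Trace: s0 -x-> s2 -x-> s3 -x-> s4 -y-> s1  → end s1, rejected
w4: Trace: s0 -x-> s2 -x-> s3 -y-> s4 -y-> s1 -y-> s1  → end s1, rejected

2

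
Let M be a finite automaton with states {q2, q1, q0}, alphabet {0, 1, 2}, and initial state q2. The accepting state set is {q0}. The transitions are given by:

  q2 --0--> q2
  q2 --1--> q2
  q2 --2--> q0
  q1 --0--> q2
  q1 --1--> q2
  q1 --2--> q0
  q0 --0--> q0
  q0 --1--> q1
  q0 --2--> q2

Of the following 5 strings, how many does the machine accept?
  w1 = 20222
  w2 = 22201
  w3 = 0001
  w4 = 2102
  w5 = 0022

1

w1:
  start at q2
  read '2': q2 → q0
  read '0': q0 → q0
  read '2': q0 → q2
  read '2': q2 → q0
  read '2': q0 → q2
  end q2, rejected
w2:
  start at q2
  read '2': q2 → q0
  read '2': q0 → q2
  read '2': q2 → q0
  read '0': q0 → q0
  read '1': q0 → q1
  end q1, rejected
w3:
  start at q2
  read '0': q2 → q2
  read '0': q2 → q2
  read '0': q2 → q2
  read '1': q2 → q2
  end q2, rejected
w4:
  start at q2
  read '2': q2 → q0
  read '1': q0 → q1
  read '0': q1 → q2
  read '2': q2 → q0
  end q0, accepted
w5:
  start at q2
  read '0': q2 → q2
  read '0': q2 → q2
  read '2': q2 → q0
  read '2': q0 → q2
  end q2, rejected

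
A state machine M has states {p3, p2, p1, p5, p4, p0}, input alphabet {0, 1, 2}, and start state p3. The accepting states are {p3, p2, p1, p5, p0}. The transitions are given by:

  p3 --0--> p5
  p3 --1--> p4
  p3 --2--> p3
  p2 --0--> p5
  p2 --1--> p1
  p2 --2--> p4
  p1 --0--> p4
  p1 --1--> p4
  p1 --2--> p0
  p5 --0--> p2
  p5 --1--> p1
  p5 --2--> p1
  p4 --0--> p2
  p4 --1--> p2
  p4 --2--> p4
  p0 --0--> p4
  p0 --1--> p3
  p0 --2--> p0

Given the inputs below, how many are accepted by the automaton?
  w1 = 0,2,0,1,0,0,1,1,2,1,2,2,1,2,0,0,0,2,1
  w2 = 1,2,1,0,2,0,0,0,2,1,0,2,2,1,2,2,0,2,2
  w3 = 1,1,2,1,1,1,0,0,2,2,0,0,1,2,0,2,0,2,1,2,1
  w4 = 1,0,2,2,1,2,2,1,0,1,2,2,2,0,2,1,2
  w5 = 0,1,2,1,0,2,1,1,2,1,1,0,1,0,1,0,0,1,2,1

w1:
  start at p3
  read '0': p3 → p5
  read '2': p5 → p1
  read '0': p1 → p4
  read '1': p4 → p2
  read '0': p2 → p5
  read '0': p5 → p2
  read '1': p2 → p1
  read '1': p1 → p4
  read '2': p4 → p4
  read '1': p4 → p2
  read '2': p2 → p4
  read '2': p4 → p4
  read '1': p4 → p2
  read '2': p2 → p4
  read '0': p4 → p2
  read '0': p2 → p5
  read '0': p5 → p2
  read '2': p2 → p4
  read '1': p4 → p2
  end p2, accepted
w2:
  start at p3
  read '1': p3 → p4
  read '2': p4 → p4
  read '1': p4 → p2
  read '0': p2 → p5
  read '2': p5 → p1
  read '0': p1 → p4
  read '0': p4 → p2
  read '0': p2 → p5
  read '2': p5 → p1
  read '1': p1 → p4
  read '0': p4 → p2
  read '2': p2 → p4
  read '2': p4 → p4
  read '1': p4 → p2
  read '2': p2 → p4
  read '2': p4 → p4
  read '0': p4 → p2
  read '2': p2 → p4
  read '2': p4 → p4
  end p4, rejected
w3:
  start at p3
  read '1': p3 → p4
  read '1': p4 → p2
  read '2': p2 → p4
  read '1': p4 → p2
  read '1': p2 → p1
  read '1': p1 → p4
  read '0': p4 → p2
  read '0': p2 → p5
  read '2': p5 → p1
  read '2': p1 → p0
  read '0': p0 → p4
  read '0': p4 → p2
  read '1': p2 → p1
  read '2': p1 → p0
  read '0': p0 → p4
  read '2': p4 → p4
  read '0': p4 → p2
  read '2': p2 → p4
  read '1': p4 → p2
  read '2': p2 → p4
  read '1': p4 → p2
  end p2, accepted
w4:
  start at p3
  read '1': p3 → p4
  read '0': p4 → p2
  read '2': p2 → p4
  read '2': p4 → p4
  read '1': p4 → p2
  read '2': p2 → p4
  read '2': p4 → p4
  read '1': p4 → p2
  read '0': p2 → p5
  read '1': p5 → p1
  read '2': p1 → p0
  read '2': p0 → p0
  read '2': p0 → p0
  read '0': p0 → p4
  read '2': p4 → p4
  read '1': p4 → p2
  read '2': p2 → p4
  end p4, rejected
w5:
  start at p3
  read '0': p3 → p5
  read '1': p5 → p1
  read '2': p1 → p0
  read '1': p0 → p3
  read '0': p3 → p5
  read '2': p5 → p1
  read '1': p1 → p4
  read '1': p4 → p2
  read '2': p2 → p4
  read '1': p4 → p2
  read '1': p2 → p1
  read '0': p1 → p4
  read '1': p4 → p2
  read '0': p2 → p5
  read '1': p5 → p1
  read '0': p1 → p4
  read '0': p4 → p2
  read '1': p2 → p1
  read '2': p1 → p0
  read '1': p0 → p3
  end p3, accepted

3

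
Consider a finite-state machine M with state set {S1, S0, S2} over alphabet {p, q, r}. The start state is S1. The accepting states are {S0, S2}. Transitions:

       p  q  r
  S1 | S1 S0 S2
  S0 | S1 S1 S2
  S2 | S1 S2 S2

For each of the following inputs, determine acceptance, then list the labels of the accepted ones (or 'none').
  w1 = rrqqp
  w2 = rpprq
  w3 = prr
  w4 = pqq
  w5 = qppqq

w1: Trace: S1 -r-> S2 -r-> S2 -q-> S2 -q-> S2 -p-> S1  → end S1, rejected
w2: Trace: S1 -r-> S2 -p-> S1 -p-> S1 -r-> S2 -q-> S2  → end S2, accepted
w3: Trace: S1 -p-> S1 -r-> S2 -r-> S2  → end S2, accepted
w4: Trace: S1 -p-> S1 -q-> S0 -q-> S1  → end S1, rejected
w5: Trace: S1 -q-> S0 -p-> S1 -p-> S1 -q-> S0 -q-> S1  → end S1, rejected

w2, w3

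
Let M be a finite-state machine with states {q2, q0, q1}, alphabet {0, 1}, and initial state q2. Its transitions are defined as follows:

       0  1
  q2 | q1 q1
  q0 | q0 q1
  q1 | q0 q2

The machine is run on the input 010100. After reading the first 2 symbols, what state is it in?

q2

q2 → q1 → q2
After 2 symbols: q2.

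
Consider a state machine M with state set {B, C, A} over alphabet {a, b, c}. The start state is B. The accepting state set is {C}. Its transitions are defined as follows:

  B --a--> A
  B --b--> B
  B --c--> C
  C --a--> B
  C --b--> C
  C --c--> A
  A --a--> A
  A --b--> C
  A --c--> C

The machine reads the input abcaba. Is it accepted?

No

B → A → C → A → A → C → B
End state B is not accepting.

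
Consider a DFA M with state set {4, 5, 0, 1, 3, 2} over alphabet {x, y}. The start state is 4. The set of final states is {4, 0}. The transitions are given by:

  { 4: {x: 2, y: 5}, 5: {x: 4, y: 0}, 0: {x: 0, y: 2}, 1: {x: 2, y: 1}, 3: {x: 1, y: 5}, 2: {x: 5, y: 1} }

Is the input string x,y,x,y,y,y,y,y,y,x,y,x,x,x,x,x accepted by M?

Trace: 4 -x-> 2 -y-> 1 -x-> 2 -y-> 1 -y-> 1 -y-> 1 -y-> 1 -y-> 1 -y-> 1 -x-> 2 -y-> 1 -x-> 2 -x-> 5 -x-> 4 -x-> 2 -x-> 5
End state 5 is not accepting.

No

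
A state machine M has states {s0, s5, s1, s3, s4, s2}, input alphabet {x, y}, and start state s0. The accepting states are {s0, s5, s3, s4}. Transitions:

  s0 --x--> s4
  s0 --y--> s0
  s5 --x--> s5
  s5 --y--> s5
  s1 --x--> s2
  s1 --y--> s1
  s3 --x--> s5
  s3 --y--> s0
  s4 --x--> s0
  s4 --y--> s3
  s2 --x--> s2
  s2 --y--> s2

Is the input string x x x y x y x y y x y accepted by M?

s0 → s4 → s0 → s4 → s3 → s5 → s5 → s5 → s5 → s5 → s5 → s5
End state s5 is accepting.

Yes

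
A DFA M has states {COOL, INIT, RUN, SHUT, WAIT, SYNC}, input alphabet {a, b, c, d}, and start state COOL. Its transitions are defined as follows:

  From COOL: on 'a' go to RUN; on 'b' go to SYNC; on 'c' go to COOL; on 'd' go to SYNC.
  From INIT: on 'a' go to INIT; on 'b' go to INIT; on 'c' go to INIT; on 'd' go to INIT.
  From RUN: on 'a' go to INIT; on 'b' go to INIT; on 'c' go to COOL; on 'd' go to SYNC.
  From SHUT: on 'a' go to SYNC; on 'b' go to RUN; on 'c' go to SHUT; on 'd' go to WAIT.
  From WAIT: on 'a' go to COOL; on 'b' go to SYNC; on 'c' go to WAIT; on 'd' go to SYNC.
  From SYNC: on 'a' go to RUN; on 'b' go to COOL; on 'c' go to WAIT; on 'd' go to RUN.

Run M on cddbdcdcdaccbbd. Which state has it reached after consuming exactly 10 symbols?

INIT

start at COOL
read 'c': COOL → COOL
read 'd': COOL → SYNC
read 'd': SYNC → RUN
read 'b': RUN → INIT
read 'd': INIT → INIT
read 'c': INIT → INIT
read 'd': INIT → INIT
read 'c': INIT → INIT
read 'd': INIT → INIT
read 'a': INIT → INIT
After 10 symbols: INIT.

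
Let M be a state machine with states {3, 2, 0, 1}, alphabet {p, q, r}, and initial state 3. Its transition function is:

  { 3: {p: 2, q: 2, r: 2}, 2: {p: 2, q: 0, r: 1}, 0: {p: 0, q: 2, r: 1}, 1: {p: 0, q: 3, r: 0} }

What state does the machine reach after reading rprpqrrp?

0

start at 3
read 'r': 3 → 2
read 'p': 2 → 2
read 'r': 2 → 1
read 'p': 1 → 0
read 'q': 0 → 2
read 'r': 2 → 1
read 'r': 1 → 0
read 'p': 0 → 0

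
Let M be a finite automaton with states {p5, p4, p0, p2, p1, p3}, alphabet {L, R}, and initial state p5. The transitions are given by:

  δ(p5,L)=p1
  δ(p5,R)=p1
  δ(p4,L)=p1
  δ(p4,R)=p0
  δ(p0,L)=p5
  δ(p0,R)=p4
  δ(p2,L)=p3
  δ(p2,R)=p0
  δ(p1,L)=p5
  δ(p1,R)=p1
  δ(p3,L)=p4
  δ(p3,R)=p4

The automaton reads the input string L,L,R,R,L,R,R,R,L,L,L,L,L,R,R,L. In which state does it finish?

p5

p5 → p1 → p5 → p1 → p1 → p5 → p1 → p1 → p1 → p5 → p1 → p5 → p1 → p5 → p1 → p1 → p5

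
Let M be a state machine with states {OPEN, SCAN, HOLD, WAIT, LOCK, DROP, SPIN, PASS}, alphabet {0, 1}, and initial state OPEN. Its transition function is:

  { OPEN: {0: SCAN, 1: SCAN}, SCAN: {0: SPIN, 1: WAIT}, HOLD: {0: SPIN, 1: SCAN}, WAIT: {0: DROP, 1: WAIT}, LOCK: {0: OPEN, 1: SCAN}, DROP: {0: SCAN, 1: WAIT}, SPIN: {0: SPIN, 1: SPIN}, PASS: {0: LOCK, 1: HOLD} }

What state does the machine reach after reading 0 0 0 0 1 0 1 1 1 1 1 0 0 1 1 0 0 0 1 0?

start at OPEN
read '0': OPEN → SCAN
read '0': SCAN → SPIN
read '0': SPIN → SPIN
read '0': SPIN → SPIN
read '1': SPIN → SPIN
read '0': SPIN → SPIN
read '1': SPIN → SPIN
read '1': SPIN → SPIN
read '1': SPIN → SPIN
read '1': SPIN → SPIN
read '1': SPIN → SPIN
read '0': SPIN → SPIN
read '0': SPIN → SPIN
read '1': SPIN → SPIN
read '1': SPIN → SPIN
read '0': SPIN → SPIN
read '0': SPIN → SPIN
read '0': SPIN → SPIN
read '1': SPIN → SPIN
read '0': SPIN → SPIN

SPIN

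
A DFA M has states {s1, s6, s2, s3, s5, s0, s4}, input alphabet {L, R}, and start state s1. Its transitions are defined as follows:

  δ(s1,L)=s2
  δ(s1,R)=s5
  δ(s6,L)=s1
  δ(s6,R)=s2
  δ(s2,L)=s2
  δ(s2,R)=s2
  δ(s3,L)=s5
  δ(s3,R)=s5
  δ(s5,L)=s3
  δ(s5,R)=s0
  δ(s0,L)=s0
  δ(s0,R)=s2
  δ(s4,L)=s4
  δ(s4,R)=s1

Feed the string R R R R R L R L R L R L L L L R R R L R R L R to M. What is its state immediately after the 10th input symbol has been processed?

s2

Trace: s1 -R-> s5 -R-> s0 -R-> s2 -R-> s2 -R-> s2 -L-> s2 -R-> s2 -L-> s2 -R-> s2 -L-> s2
After 10 symbols: s2.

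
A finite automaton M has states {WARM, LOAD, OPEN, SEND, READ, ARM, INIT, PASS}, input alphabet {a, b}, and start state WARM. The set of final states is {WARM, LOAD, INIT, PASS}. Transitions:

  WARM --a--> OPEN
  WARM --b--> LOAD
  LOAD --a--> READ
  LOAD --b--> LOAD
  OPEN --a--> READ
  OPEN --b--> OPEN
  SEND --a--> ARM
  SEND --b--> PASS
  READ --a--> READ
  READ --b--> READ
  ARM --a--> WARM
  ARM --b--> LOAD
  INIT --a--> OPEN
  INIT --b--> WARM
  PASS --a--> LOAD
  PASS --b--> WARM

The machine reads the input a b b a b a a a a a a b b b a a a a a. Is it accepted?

No

WARM → OPEN → OPEN → OPEN → READ → READ → READ → READ → READ → READ → READ → READ → READ → READ → READ → READ → READ → READ → READ → READ
End state READ is not accepting.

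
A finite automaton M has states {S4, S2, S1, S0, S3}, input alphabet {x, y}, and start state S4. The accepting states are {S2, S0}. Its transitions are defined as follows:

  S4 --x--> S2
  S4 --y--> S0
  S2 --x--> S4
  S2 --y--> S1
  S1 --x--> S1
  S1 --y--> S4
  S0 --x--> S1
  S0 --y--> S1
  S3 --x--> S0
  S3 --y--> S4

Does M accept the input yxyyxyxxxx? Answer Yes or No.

S4 → S0 → S1 → S4 → S0 → S1 → S4 → S2 → S4 → S2 → S4
End state S4 is not accepting.

No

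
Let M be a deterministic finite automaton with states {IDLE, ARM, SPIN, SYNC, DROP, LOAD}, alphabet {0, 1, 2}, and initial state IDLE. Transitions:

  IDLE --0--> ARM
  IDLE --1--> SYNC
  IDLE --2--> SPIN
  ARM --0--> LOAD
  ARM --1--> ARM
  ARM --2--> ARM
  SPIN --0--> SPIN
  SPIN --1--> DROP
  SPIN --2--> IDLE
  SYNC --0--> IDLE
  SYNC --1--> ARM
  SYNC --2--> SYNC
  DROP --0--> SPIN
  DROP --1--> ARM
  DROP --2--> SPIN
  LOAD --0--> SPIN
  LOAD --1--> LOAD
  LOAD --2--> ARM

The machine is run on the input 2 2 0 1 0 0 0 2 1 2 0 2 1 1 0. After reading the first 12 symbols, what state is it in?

IDLE → SPIN → IDLE → ARM → ARM → LOAD → SPIN → SPIN → IDLE → SYNC → SYNC → IDLE → SPIN
After 12 symbols: SPIN.

SPIN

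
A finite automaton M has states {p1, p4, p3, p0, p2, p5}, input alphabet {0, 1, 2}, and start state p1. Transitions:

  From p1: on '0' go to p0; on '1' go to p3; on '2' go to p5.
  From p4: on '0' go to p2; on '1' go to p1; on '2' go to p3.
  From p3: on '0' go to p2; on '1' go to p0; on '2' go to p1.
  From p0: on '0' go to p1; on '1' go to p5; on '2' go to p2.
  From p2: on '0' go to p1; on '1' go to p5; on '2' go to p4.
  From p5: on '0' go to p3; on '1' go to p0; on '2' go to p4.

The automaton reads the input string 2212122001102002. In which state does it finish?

start at p1
read '2': p1 → p5
read '2': p5 → p4
read '1': p4 → p1
read '2': p1 → p5
read '1': p5 → p0
read '2': p0 → p2
read '2': p2 → p4
read '0': p4 → p2
read '0': p2 → p1
read '1': p1 → p3
read '1': p3 → p0
read '0': p0 → p1
read '2': p1 → p5
read '0': p5 → p3
read '0': p3 → p2
read '2': p2 → p4

p4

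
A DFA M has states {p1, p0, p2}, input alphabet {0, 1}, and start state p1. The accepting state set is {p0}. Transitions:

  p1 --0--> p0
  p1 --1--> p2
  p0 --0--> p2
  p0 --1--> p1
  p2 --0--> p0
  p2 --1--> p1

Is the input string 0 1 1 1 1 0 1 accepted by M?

start at p1
read '0': p1 → p0
read '1': p0 → p1
read '1': p1 → p2
read '1': p2 → p1
read '1': p1 → p2
read '0': p2 → p0
read '1': p0 → p1
End state p1 is not accepting.

No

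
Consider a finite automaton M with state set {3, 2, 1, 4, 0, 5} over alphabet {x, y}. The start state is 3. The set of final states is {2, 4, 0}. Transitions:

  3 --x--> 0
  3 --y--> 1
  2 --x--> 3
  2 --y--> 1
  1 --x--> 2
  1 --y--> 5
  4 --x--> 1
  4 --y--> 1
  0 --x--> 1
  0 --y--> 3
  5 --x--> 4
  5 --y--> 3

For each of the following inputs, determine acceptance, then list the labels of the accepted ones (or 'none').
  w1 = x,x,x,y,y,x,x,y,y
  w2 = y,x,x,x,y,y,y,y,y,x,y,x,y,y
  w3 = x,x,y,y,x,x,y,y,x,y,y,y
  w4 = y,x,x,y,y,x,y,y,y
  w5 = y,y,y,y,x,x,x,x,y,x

w5

w1:
  start at 3
  read 'x': 3 → 0
  read 'x': 0 → 1
  read 'x': 1 → 2
  read 'y': 2 → 1
  read 'y': 1 → 5
  read 'x': 5 → 4
  read 'x': 4 → 1
  read 'y': 1 → 5
  read 'y': 5 → 3
  end 3, rejected
w2:
  start at 3
  read 'y': 3 → 1
  read 'x': 1 → 2
  read 'x': 2 → 3
  read 'x': 3 → 0
  read 'y': 0 → 3
  read 'y': 3 → 1
  read 'y': 1 → 5
  read 'y': 5 → 3
  read 'y': 3 → 1
  read 'x': 1 → 2
  read 'y': 2 → 1
  read 'x': 1 → 2
  read 'y': 2 → 1
  read 'y': 1 → 5
  end 5, rejected
w3:
  start at 3
  read 'x': 3 → 0
  read 'x': 0 → 1
  read 'y': 1 → 5
  read 'y': 5 → 3
  read 'x': 3 → 0
  read 'x': 0 → 1
  read 'y': 1 → 5
  read 'y': 5 → 3
  read 'x': 3 → 0
  read 'y': 0 → 3
  read 'y': 3 → 1
  read 'y': 1 → 5
  end 5, rejected
w4:
  start at 3
  read 'y': 3 → 1
  read 'x': 1 → 2
  read 'x': 2 → 3
  read 'y': 3 → 1
  read 'y': 1 → 5
  read 'x': 5 → 4
  read 'y': 4 → 1
  read 'y': 1 → 5
  read 'y': 5 → 3
  end 3, rejected
w5:
  start at 3
  read 'y': 3 → 1
  read 'y': 1 → 5
  read 'y': 5 → 3
  read 'y': 3 → 1
  read 'x': 1 → 2
  read 'x': 2 → 3
  read 'x': 3 → 0
  read 'x': 0 → 1
  read 'y': 1 → 5
  read 'x': 5 → 4
  end 4, accepted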